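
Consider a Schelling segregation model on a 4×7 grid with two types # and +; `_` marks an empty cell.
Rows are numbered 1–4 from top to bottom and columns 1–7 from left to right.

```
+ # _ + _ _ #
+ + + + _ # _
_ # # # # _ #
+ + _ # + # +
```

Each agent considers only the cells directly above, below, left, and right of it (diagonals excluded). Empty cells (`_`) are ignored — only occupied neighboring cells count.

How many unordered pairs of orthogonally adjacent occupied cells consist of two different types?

Scan each occupied cell's neighbors to the right and below so each pair is counted once.
From row 1: 2 unlike of 4 pairs (running 2/4).
From row 2: 3 unlike of 6 pairs (running 5/10).
From row 3: 3 unlike of 7 pairs (running 8/17).
From row 4: 3 unlike of 4 pairs (running 11/21).
Total adjacent occupied pairs: 21; unlike-type pairs: 11.

11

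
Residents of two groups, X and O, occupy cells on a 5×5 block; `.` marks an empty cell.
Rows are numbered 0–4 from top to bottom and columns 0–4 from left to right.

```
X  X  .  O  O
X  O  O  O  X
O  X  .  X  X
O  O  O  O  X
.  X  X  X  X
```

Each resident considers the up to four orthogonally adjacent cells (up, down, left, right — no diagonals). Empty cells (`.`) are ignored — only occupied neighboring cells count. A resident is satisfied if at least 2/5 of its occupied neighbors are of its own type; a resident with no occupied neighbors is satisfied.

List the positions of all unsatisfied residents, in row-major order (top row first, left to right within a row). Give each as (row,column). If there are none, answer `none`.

(0,0)X 2/2 ok
(0,1)X 1/2 ok
(0,3)O 2/2 ok
(0,4)O 1/2 ok
(1,0)X 1/3 unhappy
(1,1)O 1/4 unhappy
(1,2)O 2/2 ok
(1,3)O 2/4 ok
(1,4)X 1/3 unhappy
(2,0)O 1/3 unhappy
(2,1)X 0/3 unhappy
(2,3)X 1/3 unhappy
(2,4)X 3/3 ok
(3,0)O 2/2 ok
(3,1)O 2/4 ok
(3,2)O 2/3 ok
(3,3)O 1/4 unhappy
(3,4)X 2/3 ok
(4,1)X 1/2 ok
(4,2)X 2/3 ok
(4,3)X 2/3 ok
(4,4)X 2/2 ok

(1,0), (1,1), (1,4), (2,0), (2,1), (2,3), (3,3)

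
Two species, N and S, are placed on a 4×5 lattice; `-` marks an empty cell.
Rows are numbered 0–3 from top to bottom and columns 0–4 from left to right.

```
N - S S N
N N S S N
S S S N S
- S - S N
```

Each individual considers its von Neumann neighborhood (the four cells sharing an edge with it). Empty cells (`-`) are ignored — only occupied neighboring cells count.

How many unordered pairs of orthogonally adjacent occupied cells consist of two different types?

Scan each occupied cell's neighbors to the right and below so each pair is counted once.
Row 0: N(0,0)–N(1,0)= S(0,2)–S(0,3)= S(0,2)–S(1,2)= S(0,3)–N(0,4)≠ S(0,3)–S(1,3)= N(0,4)–N(1,4)=  → 1/6 unlike.
Row 1: N(1,0)–N(1,1)= N(1,0)–S(2,0)≠ N(1,1)–S(1,2)≠ N(1,1)–S(2,1)≠ S(1,2)–S(1,3)= S(1,2)–S(2,2)= S(1,3)–N(1,4)≠ S(1,3)–N(2,3)≠ N(1,4)–S(2,4)≠  → 6/9 unlike.
Row 2: S(2,0)–S(2,1)= S(2,1)–S(2,2)= S(2,1)–S(3,1)= S(2,2)–N(2,3)≠ N(2,3)–S(2,4)≠ N(2,3)–S(3,3)≠ S(2,4)–N(3,4)≠  → 4/7 unlike.
Row 3: S(3,3)–N(3,4)≠  → 1/1 unlike.
Total adjacent occupied pairs: 23; unlike-type pairs: 12.

12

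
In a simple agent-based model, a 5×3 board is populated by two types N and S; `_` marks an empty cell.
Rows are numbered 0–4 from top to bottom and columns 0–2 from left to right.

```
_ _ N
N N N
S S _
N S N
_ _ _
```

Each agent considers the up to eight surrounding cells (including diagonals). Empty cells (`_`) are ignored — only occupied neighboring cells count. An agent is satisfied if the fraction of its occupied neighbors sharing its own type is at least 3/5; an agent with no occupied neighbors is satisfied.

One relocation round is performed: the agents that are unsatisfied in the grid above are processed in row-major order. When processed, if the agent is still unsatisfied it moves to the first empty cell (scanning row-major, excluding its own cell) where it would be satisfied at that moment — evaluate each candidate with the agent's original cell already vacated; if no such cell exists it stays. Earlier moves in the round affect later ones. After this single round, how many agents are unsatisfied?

2

Initially unsatisfied (in order): (1,0), (2,0), (2,1), (3,0), (3,1), (3,2).
  (1,0) → (0,0).
  (2,0): no empty cell satisfies it; stays.
  (2,1): no empty cell satisfies it; stays.
  (3,0) → (0,1).
  (3,1): now satisfied by earlier moves; stays.
  (3,2) → (1,0).
Resulting grid:
N N N
N N N
S S _
_ S _
_ _ _
Unsatisfied now: (2,0), (2,1).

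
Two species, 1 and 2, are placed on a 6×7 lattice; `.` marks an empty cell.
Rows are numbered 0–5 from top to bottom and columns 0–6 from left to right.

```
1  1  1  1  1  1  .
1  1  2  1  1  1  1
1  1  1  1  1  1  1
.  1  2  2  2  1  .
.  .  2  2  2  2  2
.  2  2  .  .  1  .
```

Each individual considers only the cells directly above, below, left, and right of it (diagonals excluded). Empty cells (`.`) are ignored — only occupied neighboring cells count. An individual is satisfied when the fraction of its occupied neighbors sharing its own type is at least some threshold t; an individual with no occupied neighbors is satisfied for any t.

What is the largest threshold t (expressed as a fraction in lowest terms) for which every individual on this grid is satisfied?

Row 0: (0,0)1 2/2 · (0,1)1 3/3 · (0,2)1 2/3 · (0,3)1 3/3 · (0,4)1 3/3 · (0,5)1 2/2
Row 1: (1,0)1 3/3 · (1,1)1 3/4 · (1,2)2 0/4 · (1,3)1 3/4 · (1,4)1 4/4 · (1,5)1 4/4 · (1,6)1 2/2
Row 2: (2,0)1 2/2 · (2,1)1 4/4 · (2,2)1 2/4 · (2,3)1 3/4 · (2,4)1 3/4 · (2,5)1 4/4 · (2,6)1 2/2
Row 3: (3,1)1 1/2 · (3,2)2 2/4 · (3,3)2 3/4 · (3,4)2 2/4 · (3,5)1 1/3
Row 4: (4,2)2 3/3 · (4,3)2 3/3 · (4,4)2 3/3 · (4,5)2 2/4 · (4,6)2 1/1
Row 5: (5,1)2 1/1 · (5,2)2 2/2 · (5,5)1 0/1
The smallest same-type fraction is 0/4 at (1,2), which reduces to 0/1. Any threshold above that leaves this individual unsatisfied.

0/1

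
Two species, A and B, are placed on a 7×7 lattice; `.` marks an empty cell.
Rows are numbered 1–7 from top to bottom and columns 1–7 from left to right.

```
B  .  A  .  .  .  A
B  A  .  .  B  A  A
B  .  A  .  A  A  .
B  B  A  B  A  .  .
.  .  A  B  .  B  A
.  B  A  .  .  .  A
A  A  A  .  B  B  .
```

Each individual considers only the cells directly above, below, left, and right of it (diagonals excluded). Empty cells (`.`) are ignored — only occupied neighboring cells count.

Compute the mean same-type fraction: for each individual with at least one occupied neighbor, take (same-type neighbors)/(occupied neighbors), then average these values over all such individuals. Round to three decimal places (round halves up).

0.673

Row 1: (1,1)B 1/1 · (1,3)A — no occupied neighbors · (1,7)A 1/1
Row 2: (2,1)B 2/3 · (2,2)A 0/1 · (2,5)B 0/2 · (2,6)A 2/3 · (2,7)A 2/2
Row 3: (3,1)B 2/2 · (3,3)A 1/1 · (3,5)A 2/3 · (3,6)A 2/2
Row 4: (4,1)B 2/2 · (4,2)B 1/2 · (4,3)A 2/4 · (4,4)B 1/3 · (4,5)A 1/2
Row 5: (5,3)A 2/3 · (5,4)B 1/2 · (5,6)B 0/1 · (5,7)A 1/2
Row 6: (6,2)B 0/2 · (6,3)A 2/3 · (6,7)A 1/1
Row 7: (7,1)A 1/1 · (7,2)A 2/3 · (7,3)A 2/2 · (7,5)B 1/1 · (7,6)B 1/1
Sum over 28 individuals: 1/1 + 1/1 + 2/3 + 0/1 + 0/2 + 2/3 + 2/2 + 2/2 + 1/1 + 2/3 + 2/2 + 2/2 + 1/2 + 2/4 + 1/3 + 1/2 + 2/3 + 1/2 + 0/1 + 1/2 + 0/2 + 2/3 + 1/1 + 1/1 + 2/3 + 2/2 + 1/1 + 1/1 = 113/6; mean = 113/6 ÷ 28 = 113/168 = 0.672619… → 0.673.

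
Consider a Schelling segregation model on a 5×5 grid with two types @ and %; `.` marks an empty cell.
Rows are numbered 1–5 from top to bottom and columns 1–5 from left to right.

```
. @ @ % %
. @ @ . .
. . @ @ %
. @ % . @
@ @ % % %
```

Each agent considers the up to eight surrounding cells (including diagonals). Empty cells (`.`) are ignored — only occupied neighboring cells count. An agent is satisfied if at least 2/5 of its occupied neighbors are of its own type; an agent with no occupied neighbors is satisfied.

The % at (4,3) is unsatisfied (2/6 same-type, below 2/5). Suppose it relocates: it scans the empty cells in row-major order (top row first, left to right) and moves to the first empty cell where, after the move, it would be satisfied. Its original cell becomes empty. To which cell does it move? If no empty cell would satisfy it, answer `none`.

Vacating (4,3). Empty cells in order:
  (1,1): 0/2 same-type → still unsatisfied.
  (2,1): 0/2 same-type → still unsatisfied.
  (2,4): 3/7 same-type → satisfied — stop here.

(2,4)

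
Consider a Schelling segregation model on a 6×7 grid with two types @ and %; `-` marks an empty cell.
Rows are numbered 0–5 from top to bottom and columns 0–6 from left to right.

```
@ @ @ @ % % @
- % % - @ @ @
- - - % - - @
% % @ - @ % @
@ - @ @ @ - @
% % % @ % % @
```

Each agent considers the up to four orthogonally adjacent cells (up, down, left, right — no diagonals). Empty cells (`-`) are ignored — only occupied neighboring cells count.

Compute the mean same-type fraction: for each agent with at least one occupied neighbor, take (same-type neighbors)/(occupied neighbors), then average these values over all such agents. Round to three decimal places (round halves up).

0.570

(0,0)@ 1/1
(0,1)@ 2/3
(0,2)@ 2/3
(0,3)@ 1/2
(0,4)% 1/3
(0,5)% 1/3
(0,6)@ 1/2
(1,1)% 1/2
(1,2)% 1/2
(1,4)@ 1/2
(1,5)@ 2/3
(1,6)@ 3/3
(2,3)% — no occupied neighbors
(2,6)@ 2/2
(3,0)% 1/2
(3,1)% 1/2
(3,2)@ 1/2
(3,4)@ 1/2
(3,5)% 0/2
(3,6)@ 2/3
(4,0)@ 0/2
(4,2)@ 2/3
(4,3)@ 3/3
(4,4)@ 2/3
(4,6)@ 2/2
(5,0)% 1/2
(5,1)% 2/2
(5,2)% 1/3
(5,3)@ 1/3
(5,4)% 1/3
(5,5)% 1/2
(5,6)@ 1/2
Sum over 31 agents: 1/1 + 2/3 + 2/3 + 1/2 + 1/3 + 1/3 + 1/2 + 1/2 + 1/2 + 1/2 + 2/3 + 3/3 + 2/2 + 1/2 + 1/2 + 1/2 + 1/2 + 0/2 + 2/3 + 0/2 + 2/3 + 3/3 + 2/3 + 2/2 + 1/2 + 2/2 + 1/3 + 1/3 + 1/3 + 1/2 + 1/2 = 53/3; mean = 53/3 ÷ 31 = 53/93 = 0.569892… → 0.570.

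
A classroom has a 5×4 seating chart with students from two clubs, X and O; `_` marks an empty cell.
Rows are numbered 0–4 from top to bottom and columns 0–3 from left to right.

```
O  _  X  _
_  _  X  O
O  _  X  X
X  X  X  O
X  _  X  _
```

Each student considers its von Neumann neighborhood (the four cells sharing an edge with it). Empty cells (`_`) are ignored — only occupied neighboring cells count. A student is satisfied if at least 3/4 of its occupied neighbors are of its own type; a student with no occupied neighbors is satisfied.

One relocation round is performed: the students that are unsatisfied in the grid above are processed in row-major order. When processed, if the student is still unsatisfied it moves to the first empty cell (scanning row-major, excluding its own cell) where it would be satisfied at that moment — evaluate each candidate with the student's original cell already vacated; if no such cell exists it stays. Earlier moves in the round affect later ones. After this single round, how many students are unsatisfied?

Initially unsatisfied (in order): (1,2), (1,3), (2,0), (2,3), (3,0), (3,3).
  (1,2) → (1,1).
  (1,3): no empty cell satisfies it; stays.
  (2,0): no empty cell satisfies it; stays.
  (2,3) → (1,2).
  (3,0) → (2,1).
  (3,3): no empty cell satisfies it; stays.
Resulting grid:
O _ X _
_ X X O
O X X _
_ X X O
X _ X _
Unsatisfied now: (1,3), (2,0), (3,3).

3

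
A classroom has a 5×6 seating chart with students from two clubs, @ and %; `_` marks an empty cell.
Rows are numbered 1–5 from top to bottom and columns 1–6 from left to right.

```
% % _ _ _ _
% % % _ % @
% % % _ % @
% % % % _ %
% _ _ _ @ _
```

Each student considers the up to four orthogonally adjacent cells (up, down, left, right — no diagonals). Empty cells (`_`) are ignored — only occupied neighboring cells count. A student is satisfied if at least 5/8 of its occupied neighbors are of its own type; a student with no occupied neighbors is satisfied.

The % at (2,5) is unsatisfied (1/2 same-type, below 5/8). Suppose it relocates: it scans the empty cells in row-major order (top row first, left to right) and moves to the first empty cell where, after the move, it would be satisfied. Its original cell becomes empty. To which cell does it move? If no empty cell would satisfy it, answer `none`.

(1,3)

Vacating (2,5). Empty cells in order:
  (1,3): 2/2 same-type → satisfied — stop here.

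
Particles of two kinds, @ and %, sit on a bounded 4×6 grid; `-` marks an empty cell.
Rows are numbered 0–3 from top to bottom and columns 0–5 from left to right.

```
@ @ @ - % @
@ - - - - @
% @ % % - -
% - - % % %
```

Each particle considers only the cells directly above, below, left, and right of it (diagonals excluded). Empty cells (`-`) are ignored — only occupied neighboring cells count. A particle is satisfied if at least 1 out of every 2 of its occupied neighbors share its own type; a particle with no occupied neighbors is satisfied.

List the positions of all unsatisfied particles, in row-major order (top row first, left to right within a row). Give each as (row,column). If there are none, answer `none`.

(0,0)@ 2/2 satisfied
(0,1)@ 2/2 satisfied
(0,2)@ 1/1 satisfied
(0,4)% 0/1 not
(0,5)@ 1/2 satisfied
(1,0)@ 1/2 satisfied
(1,5)@ 1/1 satisfied
(2,0)% 1/3 not
(2,1)@ 0/2 not
(2,2)% 1/2 satisfied
(2,3)% 2/2 satisfied
(3,0)% 1/1 satisfied
(3,3)% 2/2 satisfied
(3,4)% 2/2 satisfied
(3,5)% 1/1 satisfied

(0,4), (2,0), (2,1)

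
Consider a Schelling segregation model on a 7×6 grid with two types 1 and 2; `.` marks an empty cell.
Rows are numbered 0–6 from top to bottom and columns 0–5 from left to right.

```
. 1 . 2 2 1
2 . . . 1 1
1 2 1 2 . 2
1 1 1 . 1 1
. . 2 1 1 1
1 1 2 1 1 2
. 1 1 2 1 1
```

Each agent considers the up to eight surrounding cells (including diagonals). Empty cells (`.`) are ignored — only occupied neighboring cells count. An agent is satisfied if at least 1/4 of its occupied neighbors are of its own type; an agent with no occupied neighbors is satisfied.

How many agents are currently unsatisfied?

7

(0,1)1 0/1 not
(0,3)2 1/2 satisfied
(0,4)2 1/4 satisfied
(0,5)1 2/3 satisfied
(1,0)2 1/3 satisfied
(1,4)1 2/6 satisfied
(1,5)1 2/4 satisfied
(2,0)1 2/4 satisfied
(2,1)2 1/6 not
(2,2)1 2/4 satisfied
(2,3)2 0/4 not
(2,5)2 0/4 not
(3,0)1 2/3 satisfied
(3,1)1 4/6 satisfied
(3,2)1 3/6 satisfied
(3,4)1 4/6 satisfied
(3,5)1 3/4 satisfied
(4,2)2 1/6 not
(4,3)1 5/7 satisfied
(4,4)1 6/7 satisfied
(4,5)1 4/5 satisfied
(5,0)1 2/2 satisfied
(5,1)1 3/5 satisfied
(5,2)2 2/7 satisfied
(5,3)1 5/8 satisfied
(5,4)1 6/8 satisfied
(5,5)2 0/5 not
(6,1)1 3/4 satisfied
(6,2)1 3/5 satisfied
(6,3)2 1/5 not
(6,4)1 3/5 satisfied
(6,5)1 2/3 satisfied
Unsatisfied: (0,1), (2,1), (2,3), (2,5), (4,2), (5,5), (6,3) — 7 in total.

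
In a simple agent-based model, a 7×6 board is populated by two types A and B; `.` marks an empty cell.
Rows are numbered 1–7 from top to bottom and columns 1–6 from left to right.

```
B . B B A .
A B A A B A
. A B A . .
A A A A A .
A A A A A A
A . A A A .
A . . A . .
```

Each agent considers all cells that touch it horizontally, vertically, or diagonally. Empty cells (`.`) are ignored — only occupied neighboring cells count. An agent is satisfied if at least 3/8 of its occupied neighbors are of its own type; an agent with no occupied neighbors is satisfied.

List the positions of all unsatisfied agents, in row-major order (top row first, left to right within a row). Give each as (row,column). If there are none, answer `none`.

(2,1), (2,5), (3,3)

(1,1)B 1/2 satisfied
(1,3)B 2/4 satisfied
(1,4)B 2/5 satisfied
(1,5)A 2/4 satisfied
(2,1)A 1/3 not
(2,2)B 3/6 satisfied
(2,3)A 3/7 satisfied
(2,4)A 3/7 satisfied
(2,5)B 1/5 not
(2,6)A 1/2 satisfied
(3,2)A 5/7 satisfied
(3,3)B 1/8 not
(3,4)A 5/7 satisfied
(4,1)A 4/4 satisfied
(4,2)A 6/7 satisfied
(4,3)A 7/8 satisfied
(4,4)A 6/7 satisfied
(4,5)A 5/5 satisfied
(5,1)A 4/4 satisfied
(5,2)A 7/7 satisfied
(5,3)A 7/7 satisfied
(5,4)A 8/8 satisfied
(5,5)A 6/6 satisfied
(5,6)A 3/3 satisfied
(6,1)A 3/3 satisfied
(6,3)A 5/5 satisfied
(6,4)A 6/6 satisfied
(6,5)A 5/5 satisfied
(7,1)A 1/1 satisfied
(7,4)A 3/3 satisfied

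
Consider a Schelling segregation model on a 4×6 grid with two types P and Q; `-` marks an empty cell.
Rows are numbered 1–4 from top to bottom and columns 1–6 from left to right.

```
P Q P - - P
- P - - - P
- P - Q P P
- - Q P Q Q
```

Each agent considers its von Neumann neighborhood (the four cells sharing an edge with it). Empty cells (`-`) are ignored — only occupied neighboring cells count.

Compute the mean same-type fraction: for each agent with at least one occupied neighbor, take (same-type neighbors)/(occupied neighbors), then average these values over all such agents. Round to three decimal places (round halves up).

0.381

Row 1: (1,1)P 0/1 · (1,2)Q 0/3 · (1,3)P 0/1 · (1,6)P 1/1
Row 2: (2,2)P 1/2 · (2,6)P 2/2
Row 3: (3,2)P 1/1 · (3,4)Q 0/2 · (3,5)P 1/3 · (3,6)P 2/3
Row 4: (4,3)Q 0/1 · (4,4)P 0/3 · (4,5)Q 1/3 · (4,6)Q 1/2
Sum over 14 agents: 0/1 + 0/3 + 0/1 + 1/1 + 1/2 + 2/2 + 1/1 + 0/2 + 1/3 + 2/3 + 0/1 + 0/3 + 1/3 + 1/2 = 16/3; mean = 16/3 ÷ 14 = 8/21 = 0.380952… → 0.381.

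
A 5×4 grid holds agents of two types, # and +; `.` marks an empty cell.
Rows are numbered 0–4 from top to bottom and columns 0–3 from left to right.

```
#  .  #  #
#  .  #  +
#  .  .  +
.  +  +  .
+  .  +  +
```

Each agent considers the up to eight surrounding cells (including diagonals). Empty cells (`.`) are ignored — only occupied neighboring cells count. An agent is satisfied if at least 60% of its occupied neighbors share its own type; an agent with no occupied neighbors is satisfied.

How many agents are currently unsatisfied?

Row 0: (0,0)# 1/1 satisfied · (0,2)# 2/3 satisfied · (0,3)# 2/3 satisfied
Row 1: (1,0)# 2/2 satisfied · (1,2)# 2/4 not · (1,3)+ 1/4 not
Row 2: (2,0)# 1/2 not · (2,3)+ 2/3 satisfied
Row 3: (3,1)+ 3/4 satisfied · (3,2)+ 4/4 satisfied
Row 4: (4,0)+ 1/1 satisfied · (4,2)+ 3/3 satisfied · (4,3)+ 2/2 satisfied
Unsatisfied: (1,2), (1,3), (2,0) — 3 in total.

3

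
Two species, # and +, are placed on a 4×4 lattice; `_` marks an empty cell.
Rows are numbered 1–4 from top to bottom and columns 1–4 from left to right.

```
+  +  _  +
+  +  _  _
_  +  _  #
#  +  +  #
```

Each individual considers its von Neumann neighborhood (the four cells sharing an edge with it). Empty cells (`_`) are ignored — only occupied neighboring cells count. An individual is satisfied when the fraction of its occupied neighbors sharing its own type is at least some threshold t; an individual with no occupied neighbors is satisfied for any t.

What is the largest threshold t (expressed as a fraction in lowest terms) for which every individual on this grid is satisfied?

0/1

Row 1: (1,1)+ 2/2 · (1,2)+ 2/2 · (1,4)+ — no occupied neighbors
Row 2: (2,1)+ 2/2 · (2,2)+ 3/3
Row 3: (3,2)+ 2/2 · (3,4)# 1/1
Row 4: (4,1)# 0/1 · (4,2)+ 2/3 · (4,3)+ 1/2 · (4,4)# 1/2
The smallest same-type fraction is 0/1 at (4,1), which reduces to 0/1. Any threshold above that leaves this individual unsatisfied.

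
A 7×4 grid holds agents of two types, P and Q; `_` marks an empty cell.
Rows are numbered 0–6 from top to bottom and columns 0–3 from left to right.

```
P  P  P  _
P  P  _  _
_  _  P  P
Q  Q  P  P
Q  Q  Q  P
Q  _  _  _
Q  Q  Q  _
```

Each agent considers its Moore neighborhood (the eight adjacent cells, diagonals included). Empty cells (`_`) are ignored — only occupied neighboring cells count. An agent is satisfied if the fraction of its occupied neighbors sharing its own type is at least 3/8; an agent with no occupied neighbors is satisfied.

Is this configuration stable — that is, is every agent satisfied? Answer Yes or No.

Row 0: (0,0)P 3/3 ok · (0,1)P 4/4 ok · (0,2)P 2/2 ok
Row 1: (1,0)P 3/3 ok · (1,1)P 5/5 ok
Row 2: (2,2)P 4/5 ok · (2,3)P 3/3 ok
Row 3: (3,0)Q 3/3 ok · (3,1)Q 4/6 ok · (3,2)P 4/7 ok · (3,3)P 4/5 ok
Row 4: (4,0)Q 4/4 ok · (4,1)Q 5/6 ok · (4,2)Q 2/5 ok · (4,3)P 2/3 ok
Row 5: (5,0)Q 4/4 ok
Row 6: (6,0)Q 2/2 ok · (6,1)Q 3/3 ok · (6,2)Q 1/1 ok
All meet the threshold, so the configuration is stable.

Yes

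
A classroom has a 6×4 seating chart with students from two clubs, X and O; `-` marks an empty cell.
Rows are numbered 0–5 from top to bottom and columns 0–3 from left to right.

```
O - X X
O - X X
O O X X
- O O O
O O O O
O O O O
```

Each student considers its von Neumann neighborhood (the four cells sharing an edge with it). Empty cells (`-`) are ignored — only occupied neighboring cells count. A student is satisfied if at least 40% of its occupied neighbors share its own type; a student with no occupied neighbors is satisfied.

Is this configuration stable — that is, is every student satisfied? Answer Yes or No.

Row 0: (0,0)O 1/1 ok · (0,2)X 2/2 ok · (0,3)X 2/2 ok
Row 1: (1,0)O 2/2 ok · (1,2)X 3/3 ok · (1,3)X 3/3 ok
Row 2: (2,0)O 2/2 ok · (2,1)O 2/3 ok · (2,2)X 2/4 ok · (2,3)X 2/3 ok
Row 3: (3,1)O 3/3 ok · (3,2)O 3/4 ok · (3,3)O 2/3 ok
Row 4: (4,0)O 2/2 ok · (4,1)O 4/4 ok · (4,2)O 4/4 ok · (4,3)O 3/3 ok
Row 5: (5,0)O 2/2 ok · (5,1)O 3/3 ok · (5,2)O 3/3 ok · (5,3)O 2/2 ok
All meet the threshold, so the configuration is stable.

Yes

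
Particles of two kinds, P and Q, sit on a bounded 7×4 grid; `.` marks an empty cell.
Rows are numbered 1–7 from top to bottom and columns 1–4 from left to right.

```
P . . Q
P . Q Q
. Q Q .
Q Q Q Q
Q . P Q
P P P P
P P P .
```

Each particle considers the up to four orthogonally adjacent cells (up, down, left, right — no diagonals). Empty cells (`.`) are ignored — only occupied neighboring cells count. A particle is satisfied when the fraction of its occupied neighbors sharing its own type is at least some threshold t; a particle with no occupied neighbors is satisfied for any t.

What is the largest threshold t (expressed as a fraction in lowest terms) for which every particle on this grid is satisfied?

1/3

Row 1: (1,1)P 1/1 · (1,4)Q 1/1
Row 2: (2,1)P 1/1 · (2,3)Q 2/2 · (2,4)Q 2/2
Row 3: (3,2)Q 2/2 · (3,3)Q 3/3
Row 4: (4,1)Q 2/2 · (4,2)Q 3/3 · (4,3)Q 3/4 · (4,4)Q 2/2
Row 5: (5,1)Q 1/2 · (5,3)P 1/3 · (5,4)Q 1/3
Row 6: (6,1)P 2/3 · (6,2)P 3/3 · (6,3)P 4/4 · (6,4)P 1/2
Row 7: (7,1)P 2/2 · (7,2)P 3/3 · (7,3)P 2/2
The smallest same-type fraction is 1/3 at (5,3), which reduces to 1/3. Any threshold above that leaves this particle unsatisfied.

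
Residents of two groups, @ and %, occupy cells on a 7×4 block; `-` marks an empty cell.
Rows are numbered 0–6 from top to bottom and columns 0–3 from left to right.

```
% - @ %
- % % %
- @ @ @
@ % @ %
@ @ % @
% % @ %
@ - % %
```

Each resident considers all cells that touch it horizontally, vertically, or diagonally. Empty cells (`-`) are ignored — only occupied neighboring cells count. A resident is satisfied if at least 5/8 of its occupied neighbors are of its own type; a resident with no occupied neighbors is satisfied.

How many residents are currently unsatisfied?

18

Row 0: (0,0)% 1/1 ✓ · (0,2)@ 0/4 ✗ · (0,3)% 2/3 ✓
Row 1: (1,1)% 2/5 ✗ · (1,2)% 3/7 ✗ · (1,3)% 2/5 ✗
Row 2: (2,1)@ 3/6 ✗ · (2,2)@ 3/8 ✗ · (2,3)@ 2/5 ✗
Row 3: (3,0)@ 3/4 ✓ · (3,1)% 1/7 ✗ · (3,2)@ 5/8 ✓ · (3,3)% 1/5 ✗
Row 4: (4,0)@ 2/5 ✗ · (4,1)@ 4/8 ✗ · (4,2)% 4/8 ✗ · (4,3)@ 2/5 ✗
Row 5: (5,0)% 1/4 ✗ · (5,1)% 3/7 ✗ · (5,2)@ 2/7 ✗ · (5,3)% 3/5 ✗
Row 6: (6,0)@ 0/2 ✗ · (6,2)% 3/4 ✓ · (6,3)% 2/3 ✓
Unsatisfied: (0,2), (1,1), (1,2), (1,3), (2,1), (2,2), (2,3), (3,1), (3,3), (4,0), (4,1), (4,2), (4,3), (5,0), (5,1), (5,2), (5,3), (6,0) — 18 in total.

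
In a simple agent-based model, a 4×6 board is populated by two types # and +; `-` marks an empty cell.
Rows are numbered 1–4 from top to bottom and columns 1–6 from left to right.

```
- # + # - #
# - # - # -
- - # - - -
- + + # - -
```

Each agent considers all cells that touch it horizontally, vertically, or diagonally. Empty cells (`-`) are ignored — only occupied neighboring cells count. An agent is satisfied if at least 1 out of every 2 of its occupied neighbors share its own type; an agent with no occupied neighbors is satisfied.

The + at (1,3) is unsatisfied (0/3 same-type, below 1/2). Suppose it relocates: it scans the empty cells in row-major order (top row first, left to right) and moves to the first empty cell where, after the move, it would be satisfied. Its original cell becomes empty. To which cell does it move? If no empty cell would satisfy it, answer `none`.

(3,1)

Vacating (1,3). Empty cells in order:
  (1,1): 0/2 same-type → still unsatisfied.
  (1,5): 0/3 same-type → still unsatisfied.
  (2,2): 0/4 same-type → still unsatisfied.
  (2,4): 0/4 same-type → still unsatisfied.
  (2,6): 0/2 same-type → still unsatisfied.
  (3,1): 1/2 same-type → satisfied — stop here.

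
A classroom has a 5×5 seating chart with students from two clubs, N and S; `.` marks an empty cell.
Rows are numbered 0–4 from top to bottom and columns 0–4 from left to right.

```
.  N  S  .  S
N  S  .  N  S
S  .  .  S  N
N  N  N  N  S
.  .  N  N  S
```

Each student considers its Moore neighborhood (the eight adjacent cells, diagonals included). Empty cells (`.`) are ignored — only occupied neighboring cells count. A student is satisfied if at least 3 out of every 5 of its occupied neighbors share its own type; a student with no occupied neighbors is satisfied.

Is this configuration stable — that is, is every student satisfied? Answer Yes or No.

No

(0,1)N 1/3 not
(0,2)S 1/3 not
(0,4)S 1/2 not
(1,0)N 1/3 not
(1,1)S 2/4 not
(1,3)N 1/5 not
(1,4)S 2/4 not
(2,0)S 1/4 not
(2,3)S 2/6 not
(2,4)N 2/5 not
(3,0)N 1/2 not
(3,1)N 3/4 satisfied
(3,2)N 4/5 satisfied
(3,3)N 4/7 not
(3,4)S 2/5 not
(4,2)N 4/4 satisfied
(4,3)N 3/5 satisfied
(4,4)S 1/3 not
For instance (0,1) has only 1/3 same-type neighbors, below 3/5.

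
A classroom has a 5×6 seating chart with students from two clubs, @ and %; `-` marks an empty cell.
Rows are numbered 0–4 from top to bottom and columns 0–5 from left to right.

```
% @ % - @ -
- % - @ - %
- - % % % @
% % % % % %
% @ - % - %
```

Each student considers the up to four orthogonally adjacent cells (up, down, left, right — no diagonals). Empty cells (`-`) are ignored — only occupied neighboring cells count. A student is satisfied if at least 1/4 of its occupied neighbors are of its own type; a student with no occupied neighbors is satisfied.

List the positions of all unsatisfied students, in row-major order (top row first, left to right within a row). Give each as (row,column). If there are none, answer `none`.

(0,0)% 0/1 not
(0,1)@ 0/3 not
(0,2)% 0/1 not
(0,4)@ 0/0 satisfied
(1,1)% 0/1 not
(1,3)@ 0/1 not
(1,5)% 0/1 not
(2,2)% 2/2 satisfied
(2,3)% 3/4 satisfied
(2,4)% 2/3 satisfied
(2,5)@ 0/3 not
(3,0)% 2/2 satisfied
(3,1)% 2/3 satisfied
(3,2)% 3/3 satisfied
(3,3)% 4/4 satisfied
(3,4)% 3/3 satisfied
(3,5)% 2/3 satisfied
(4,0)% 1/2 satisfied
(4,1)@ 0/2 not
(4,3)% 1/1 satisfied
(4,5)% 1/1 satisfied

(0,0), (0,1), (0,2), (1,1), (1,3), (1,5), (2,5), (4,1)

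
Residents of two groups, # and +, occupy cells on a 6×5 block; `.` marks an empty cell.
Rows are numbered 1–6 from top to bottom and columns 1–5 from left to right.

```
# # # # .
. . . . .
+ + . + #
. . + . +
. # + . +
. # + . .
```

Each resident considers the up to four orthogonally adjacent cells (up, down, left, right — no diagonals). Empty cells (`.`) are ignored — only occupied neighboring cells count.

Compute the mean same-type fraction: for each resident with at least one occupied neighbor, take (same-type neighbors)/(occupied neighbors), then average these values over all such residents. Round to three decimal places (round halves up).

Row 1: (1,1)# 1/1 · (1,2)# 2/2 · (1,3)# 2/2 · (1,4)# 1/1
Row 3: (3,1)+ 1/1 · (3,2)+ 1/1 · (3,4)+ 0/1 · (3,5)# 0/2
Row 4: (4,3)+ 1/1 · (4,5)+ 1/2
Row 5: (5,2)# 1/2 · (5,3)+ 2/3 · (5,5)+ 1/1
Row 6: (6,2)# 1/2 · (6,3)+ 1/2
Sum over 15 residents: 1/1 + 2/2 + 2/2 + 1/1 + 1/1 + 1/1 + 0/1 + 0/2 + 1/1 + 1/2 + 1/2 + 2/3 + 1/1 + 1/2 + 1/2 = 32/3; mean = 32/3 ÷ 15 = 32/45 = 0.711111… → 0.711.

0.711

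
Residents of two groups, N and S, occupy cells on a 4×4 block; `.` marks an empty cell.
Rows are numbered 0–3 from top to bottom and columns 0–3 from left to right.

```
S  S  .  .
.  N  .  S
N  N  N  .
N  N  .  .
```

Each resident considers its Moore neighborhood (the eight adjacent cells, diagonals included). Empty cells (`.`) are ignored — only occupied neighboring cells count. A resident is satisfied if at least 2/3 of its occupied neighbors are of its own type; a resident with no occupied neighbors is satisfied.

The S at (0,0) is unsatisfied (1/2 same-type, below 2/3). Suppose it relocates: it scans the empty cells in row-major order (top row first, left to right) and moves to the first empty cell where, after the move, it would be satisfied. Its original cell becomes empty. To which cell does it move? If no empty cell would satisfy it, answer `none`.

(0,2)

Vacating (0,0). Empty cells in order:
  (0,2): 2/3 same-type → satisfied — stop here.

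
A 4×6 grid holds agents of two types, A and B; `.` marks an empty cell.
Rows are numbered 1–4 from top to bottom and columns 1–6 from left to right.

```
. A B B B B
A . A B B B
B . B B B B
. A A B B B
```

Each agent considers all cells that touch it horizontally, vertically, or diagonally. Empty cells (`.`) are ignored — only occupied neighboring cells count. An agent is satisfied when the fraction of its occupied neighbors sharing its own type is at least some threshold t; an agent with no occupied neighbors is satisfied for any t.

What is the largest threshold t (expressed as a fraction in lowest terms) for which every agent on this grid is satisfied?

0/1

(1,2)A 2/3
(1,3)B 2/4
(1,4)B 4/5
(1,5)B 5/5
(1,6)B 3/3
(2,1)A 1/2
(2,3)A 1/6
(2,4)B 7/8
(2,5)B 8/8
(2,6)B 5/5
(3,1)B 0/2
(3,3)B 3/6
(3,4)B 6/8
(3,5)B 8/8
(3,6)B 5/5
(4,2)A 1/3
(4,3)A 1/4
(4,4)B 4/5
(4,5)B 5/5
(4,6)B 3/3
The smallest same-type fraction is 0/2 at (3,1), which reduces to 0/1. Any threshold above that leaves this agent unsatisfied.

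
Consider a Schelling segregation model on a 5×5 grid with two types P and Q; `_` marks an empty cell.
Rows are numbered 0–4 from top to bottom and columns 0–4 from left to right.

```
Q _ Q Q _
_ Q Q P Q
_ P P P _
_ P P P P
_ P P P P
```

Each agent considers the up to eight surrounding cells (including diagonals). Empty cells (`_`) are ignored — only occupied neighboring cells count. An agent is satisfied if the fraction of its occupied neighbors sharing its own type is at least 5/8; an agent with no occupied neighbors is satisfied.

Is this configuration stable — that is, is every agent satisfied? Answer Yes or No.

No

Row 0: (0,0)Q 1/1 ok · (0,2)Q 3/4 ok · (0,3)Q 3/4 ok
Row 1: (1,1)Q 3/5 unhappy · (1,2)Q 3/7 unhappy · (1,3)P 2/6 unhappy · (1,4)Q 1/3 unhappy
Row 2: (2,1)P 3/5 unhappy · (2,2)P 6/8 ok · (2,3)P 5/7 ok
Row 3: (3,1)P 5/5 ok · (3,2)P 8/8 ok · (3,3)P 7/7 ok · (3,4)P 4/4 ok
Row 4: (4,1)P 3/3 ok · (4,2)P 5/5 ok · (4,3)P 5/5 ok · (4,4)P 3/3 ok
For instance (1,1) has only 3/5 same-type neighbors, below 5/8.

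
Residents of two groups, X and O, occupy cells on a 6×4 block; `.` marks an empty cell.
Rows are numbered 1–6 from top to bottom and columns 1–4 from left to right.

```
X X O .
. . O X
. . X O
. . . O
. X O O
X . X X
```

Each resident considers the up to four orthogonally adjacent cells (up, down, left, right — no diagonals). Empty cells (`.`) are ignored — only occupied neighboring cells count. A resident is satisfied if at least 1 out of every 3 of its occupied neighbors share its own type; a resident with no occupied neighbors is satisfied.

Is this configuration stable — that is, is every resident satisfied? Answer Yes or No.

Row 1: (1,1)X 1/1 ✓ · (1,2)X 1/2 ✓ · (1,3)O 1/2 ✓
Row 2: (2,3)O 1/3 ✓ · (2,4)X 0/2 ✗
Row 3: (3,3)X 0/2 ✗ · (3,4)O 1/3 ✓
Row 4: (4,4)O 2/2 ✓
Row 5: (5,2)X 0/1 ✗ · (5,3)O 1/3 ✓ · (5,4)O 2/3 ✓
Row 6: (6,1)X 0/0 ✓ · (6,3)X 1/2 ✓ · (6,4)X 1/2 ✓
For instance (2,4) has only 0/2 same-type neighbors, below 1/3.

No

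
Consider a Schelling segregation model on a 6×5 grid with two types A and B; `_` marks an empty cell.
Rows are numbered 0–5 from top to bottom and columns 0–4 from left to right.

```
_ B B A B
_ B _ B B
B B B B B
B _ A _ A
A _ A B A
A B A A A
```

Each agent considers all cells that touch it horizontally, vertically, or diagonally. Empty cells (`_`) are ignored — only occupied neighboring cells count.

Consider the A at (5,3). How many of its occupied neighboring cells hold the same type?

4

Occupied neighbors of (5,3): (4,2)=A, (4,3)=B, (4,4)=A, (5,2)=A, (5,4)=A.
Same type (A): 4 of 5.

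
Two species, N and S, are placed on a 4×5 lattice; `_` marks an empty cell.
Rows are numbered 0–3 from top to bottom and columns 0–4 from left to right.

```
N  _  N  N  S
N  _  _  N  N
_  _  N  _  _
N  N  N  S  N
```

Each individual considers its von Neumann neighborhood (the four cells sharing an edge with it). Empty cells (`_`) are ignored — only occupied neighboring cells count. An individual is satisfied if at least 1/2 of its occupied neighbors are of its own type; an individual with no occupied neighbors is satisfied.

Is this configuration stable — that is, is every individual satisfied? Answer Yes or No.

No

(0,0)N 1/1 satisfied
(0,2)N 1/1 satisfied
(0,3)N 2/3 satisfied
(0,4)S 0/2 not
(1,0)N 1/1 satisfied
(1,3)N 2/2 satisfied
(1,4)N 1/2 satisfied
(2,2)N 1/1 satisfied
(3,0)N 1/1 satisfied
(3,1)N 2/2 satisfied
(3,2)N 2/3 satisfied
(3,3)S 0/2 not
(3,4)N 0/1 not
For instance (0,4) has only 0/2 same-type neighbors, below 1/2.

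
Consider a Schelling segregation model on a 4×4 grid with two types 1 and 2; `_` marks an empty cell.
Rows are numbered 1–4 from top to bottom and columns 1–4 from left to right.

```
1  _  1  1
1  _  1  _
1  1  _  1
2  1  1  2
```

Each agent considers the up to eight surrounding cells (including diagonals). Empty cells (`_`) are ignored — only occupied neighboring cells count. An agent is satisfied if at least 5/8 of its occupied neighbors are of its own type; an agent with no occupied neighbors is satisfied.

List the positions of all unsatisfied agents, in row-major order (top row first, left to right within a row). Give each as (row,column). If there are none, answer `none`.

(4,1), (4,4)

Row 1: (1,1)1 1/1 ok · (1,3)1 2/2 ok · (1,4)1 2/2 ok
Row 2: (2,1)1 3/3 ok · (2,3)1 4/4 ok
Row 3: (3,1)1 3/4 ok · (3,2)1 5/6 ok · (3,4)1 2/3 ok
Row 4: (4,1)2 0/3 unhappy · (4,2)1 3/4 ok · (4,3)1 3/4 ok · (4,4)2 0/2 unhappy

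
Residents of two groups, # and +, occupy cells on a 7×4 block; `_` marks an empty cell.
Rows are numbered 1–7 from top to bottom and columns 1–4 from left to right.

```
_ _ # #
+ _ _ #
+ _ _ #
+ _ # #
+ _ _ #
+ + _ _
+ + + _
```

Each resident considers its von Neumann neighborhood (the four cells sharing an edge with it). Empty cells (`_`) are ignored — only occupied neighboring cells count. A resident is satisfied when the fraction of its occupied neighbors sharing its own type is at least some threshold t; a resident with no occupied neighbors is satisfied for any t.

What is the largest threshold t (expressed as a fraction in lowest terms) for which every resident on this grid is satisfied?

(1,3)# 1/1
(1,4)# 2/2
(2,1)+ 1/1
(2,4)# 2/2
(3,1)+ 2/2
(3,4)# 2/2
(4,1)+ 2/2
(4,3)# 1/1
(4,4)# 3/3
(5,1)+ 2/2
(5,4)# 1/1
(6,1)+ 3/3
(6,2)+ 2/2
(7,1)+ 2/2
(7,2)+ 3/3
(7,3)+ 1/1
The smallest same-type fraction is 1/1 at (1,3), which reduces to 1/1. Any threshold above that leaves this resident unsatisfied.

1/1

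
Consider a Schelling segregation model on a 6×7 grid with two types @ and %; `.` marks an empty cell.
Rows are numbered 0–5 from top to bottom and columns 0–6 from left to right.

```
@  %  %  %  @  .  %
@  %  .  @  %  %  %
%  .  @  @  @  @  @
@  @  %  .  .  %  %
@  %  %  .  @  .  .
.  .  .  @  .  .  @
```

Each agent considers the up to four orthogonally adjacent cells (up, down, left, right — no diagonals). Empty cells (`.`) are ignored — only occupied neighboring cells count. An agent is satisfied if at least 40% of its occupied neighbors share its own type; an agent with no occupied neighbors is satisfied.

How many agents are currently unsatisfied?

(0,0)@ 1/2 ok
(0,1)% 2/3 ok
(0,2)% 2/2 ok
(0,3)% 1/3 unhappy
(0,4)@ 0/2 unhappy
(0,6)% 1/1 ok
(1,0)@ 1/3 unhappy
(1,1)% 1/2 ok
(1,3)@ 1/3 unhappy
(1,4)% 1/4 unhappy
(1,5)% 2/3 ok
(1,6)% 2/3 ok
(2,0)% 0/2 unhappy
(2,2)@ 1/2 ok
(2,3)@ 3/3 ok
(2,4)@ 2/3 ok
(2,5)@ 2/4 ok
(2,6)@ 1/3 unhappy
(3,0)@ 2/3 ok
(3,1)@ 1/3 unhappy
(3,2)% 1/3 unhappy
(3,5)% 1/2 ok
(3,6)% 1/2 ok
(4,0)@ 1/2 ok
(4,1)% 1/3 unhappy
(4,2)% 2/2 ok
(4,4)@ 0/0 ok
(5,3)@ 0/0 ok
(5,6)@ 0/0 ok
Unsatisfied: (0,3), (0,4), (1,0), (1,3), (1,4), (2,0), (2,6), (3,1), (3,2), (4,1) — 10 in total.

10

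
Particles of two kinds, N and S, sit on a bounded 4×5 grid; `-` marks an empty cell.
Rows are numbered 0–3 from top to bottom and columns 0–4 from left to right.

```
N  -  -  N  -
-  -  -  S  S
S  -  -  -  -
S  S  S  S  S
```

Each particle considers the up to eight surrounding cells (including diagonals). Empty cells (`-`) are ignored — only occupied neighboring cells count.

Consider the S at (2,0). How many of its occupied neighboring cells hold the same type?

2

Occupied neighbors of (2,0): (3,0)=S, (3,1)=S.
Same type (S): 2 of 2.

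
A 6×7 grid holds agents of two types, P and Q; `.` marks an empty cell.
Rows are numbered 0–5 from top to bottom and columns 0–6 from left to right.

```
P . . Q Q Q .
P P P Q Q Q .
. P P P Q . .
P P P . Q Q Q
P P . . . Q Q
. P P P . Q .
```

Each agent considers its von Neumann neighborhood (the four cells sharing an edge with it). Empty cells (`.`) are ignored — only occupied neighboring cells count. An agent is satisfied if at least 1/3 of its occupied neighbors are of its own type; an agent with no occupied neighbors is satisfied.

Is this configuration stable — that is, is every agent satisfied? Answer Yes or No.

Yes

Row 0: (0,0)P 1/1 satisfied · (0,3)Q 2/2 satisfied · (0,4)Q 3/3 satisfied · (0,5)Q 2/2 satisfied
Row 1: (1,0)P 2/2 satisfied · (1,1)P 3/3 satisfied · (1,2)P 2/3 satisfied · (1,3)Q 2/4 satisfied · (1,4)Q 4/4 satisfied · (1,5)Q 2/2 satisfied
Row 2: (2,1)P 3/3 satisfied · (2,2)P 4/4 satisfied · (2,3)P 1/3 satisfied · (2,4)Q 2/3 satisfied
Row 3: (3,0)P 2/2 satisfied · (3,1)P 4/4 satisfied · (3,2)P 2/2 satisfied · (3,4)Q 2/2 satisfied · (3,5)Q 3/3 satisfied · (3,6)Q 2/2 satisfied
Row 4: (4,0)P 2/2 satisfied · (4,1)P 3/3 satisfied · (4,5)Q 3/3 satisfied · (4,6)Q 2/2 satisfied
Row 5: (5,1)P 2/2 satisfied · (5,2)P 2/2 satisfied · (5,3)P 1/1 satisfied · (5,5)Q 1/1 satisfied
All meet the threshold, so the configuration is stable.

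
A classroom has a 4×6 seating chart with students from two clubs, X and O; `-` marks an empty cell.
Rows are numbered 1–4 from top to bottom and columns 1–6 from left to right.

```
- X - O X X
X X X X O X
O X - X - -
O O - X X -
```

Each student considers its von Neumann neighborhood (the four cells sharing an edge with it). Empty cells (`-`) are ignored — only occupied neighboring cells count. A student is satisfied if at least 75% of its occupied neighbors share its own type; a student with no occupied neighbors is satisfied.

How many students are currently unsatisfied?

9

Row 1: (1,2)X 1/1 satisfied · (1,4)O 0/2 not · (1,5)X 1/3 not · (1,6)X 2/2 satisfied
Row 2: (2,1)X 1/2 not · (2,2)X 4/4 satisfied · (2,3)X 2/2 satisfied · (2,4)X 2/4 not · (2,5)O 0/3 not · (2,6)X 1/2 not
Row 3: (3,1)O 1/3 not · (3,2)X 1/3 not · (3,4)X 2/2 satisfied
Row 4: (4,1)O 2/2 satisfied · (4,2)O 1/2 not · (4,4)X 2/2 satisfied · (4,5)X 1/1 satisfied
Unsatisfied: (1,4), (1,5), (2,1), (2,4), (2,5), (2,6), (3,1), (3,2), (4,2) — 9 in total.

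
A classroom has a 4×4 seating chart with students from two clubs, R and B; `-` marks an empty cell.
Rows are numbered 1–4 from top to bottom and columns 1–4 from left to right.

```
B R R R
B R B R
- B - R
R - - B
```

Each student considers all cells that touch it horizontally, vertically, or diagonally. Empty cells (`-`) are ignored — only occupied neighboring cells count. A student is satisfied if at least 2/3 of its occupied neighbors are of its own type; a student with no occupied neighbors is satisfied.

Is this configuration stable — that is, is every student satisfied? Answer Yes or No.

No

Row 1: (1,1)B 1/3 ✗ · (1,2)R 2/5 ✗ · (1,3)R 4/5 ✓ · (1,4)R 2/3 ✓
Row 2: (2,1)B 2/4 ✗ · (2,2)R 2/6 ✗ · (2,3)B 1/7 ✗ · (2,4)R 3/4 ✓
Row 3: (3,2)B 2/4 ✗ · (3,4)R 1/3 ✗
Row 4: (4,1)R 0/1 ✗ · (4,4)B 0/1 ✗
For instance (1,1) has only 1/3 same-type neighbors, below 2/3.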